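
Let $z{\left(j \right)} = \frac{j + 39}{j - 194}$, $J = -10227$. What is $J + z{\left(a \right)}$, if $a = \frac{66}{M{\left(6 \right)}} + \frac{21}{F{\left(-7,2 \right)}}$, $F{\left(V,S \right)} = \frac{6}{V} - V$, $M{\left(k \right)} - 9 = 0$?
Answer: $- \frac{241762471}{23639} \approx -10227.0$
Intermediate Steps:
$M{\left(k \right)} = 9$ ($M{\left(k \right)} = 9 + 0 = 9$)
$F{\left(V,S \right)} = - V + \frac{6}{V}$
$a = \frac{1387}{129}$ ($a = \frac{66}{9} + \frac{21}{\left(-1\right) \left(-7\right) + \frac{6}{-7}} = 66 \cdot \frac{1}{9} + \frac{21}{7 + 6 \left(- \frac{1}{7}\right)} = \frac{22}{3} + \frac{21}{7 - \frac{6}{7}} = \frac{22}{3} + \frac{21}{\frac{43}{7}} = \frac{22}{3} + 21 \cdot \frac{7}{43} = \frac{22}{3} + \frac{147}{43} = \frac{1387}{129} \approx 10.752$)
$z{\left(j \right)} = \frac{39 + j}{-194 + j}$
$J + z{\left(a \right)} = -10227 + \frac{39 + \frac{1387}{129}}{-194 + \frac{1387}{129}} = -10227 + \frac{1}{- \frac{23639}{129}} \cdot \frac{6418}{129} = -10227 - \frac{6418}{23639} = - \frac{241762471}{23639}$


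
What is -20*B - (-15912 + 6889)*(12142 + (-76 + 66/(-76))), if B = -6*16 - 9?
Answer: 4136899725/38 ≈ 1.0887e+8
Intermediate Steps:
B = -105 (B = -96 - 9 = -105)
-20*B - (-15912 + 6889)*(12142 + (-76 + 66/(-76))) = -20*(-105) - (-15912 + 6889)*(12142 + (-76 + 66/(-76))) = 2100 - (-9023)*(12142 + (-76 + 66*(-1/76))) = 2100 - (-9023)*(12142 + (-76 - 33/38)) = 2100 - (-9023)*(12142 - 2921/38) = 2100 - (-9023)*458475/38 = 2100 - 1*(-4136819925/38) = 2100 + 4136819925/38 = 4136899725/38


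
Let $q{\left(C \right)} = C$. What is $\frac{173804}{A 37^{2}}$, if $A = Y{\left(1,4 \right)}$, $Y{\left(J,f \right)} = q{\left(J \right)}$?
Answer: $\frac{173804}{1369} \approx 126.96$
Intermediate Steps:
$Y{\left(J,f \right)} = J$
$A = 1$
$\frac{173804}{A 37^{2}} = \frac{173804}{1 \cdot 37^{2}} = \frac{173804}{1 \cdot 1369} = \frac{173804}{1369}$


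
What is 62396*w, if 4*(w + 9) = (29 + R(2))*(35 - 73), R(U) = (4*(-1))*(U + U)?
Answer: -8267470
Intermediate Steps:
R(U) = -8*U
w = -265/2 (w = -9 + ((29 - 8*2)*(35 - 73))/4 = -9 + ((29 - 16)*(-38))/4 = -9 + (13*(-38))/4 = -9 + (1/4)*(-494) = -9 - 247/2 = -265/2 ≈ -132.50)
62396*w = 62396*(-265/2) = -8267470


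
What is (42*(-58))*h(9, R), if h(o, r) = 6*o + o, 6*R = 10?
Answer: -153468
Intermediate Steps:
R = 5/3 (R = (1/6)*10 = 5/3 ≈ 1.6667)
h(o, r) = 7*o
(42*(-58))*h(9, R) = (42*(-58))*(7*9) = -2436*63 = -153468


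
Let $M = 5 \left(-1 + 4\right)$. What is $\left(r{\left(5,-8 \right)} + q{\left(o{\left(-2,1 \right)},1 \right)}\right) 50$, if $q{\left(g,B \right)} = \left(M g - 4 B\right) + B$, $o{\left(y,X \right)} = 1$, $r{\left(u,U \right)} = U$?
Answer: $200$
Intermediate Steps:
$M = 15$ ($M = 5 \cdot 3 = 15$)
$q{\left(g,B \right)} = - 3 B + 15 g$ ($q{\left(g,B \right)} = \left(15 g - 4 B\right) + B = \left(- 4 B + 15 g\right) + B = - 3 B + 15 g$)
$\left(r{\left(5,-8 \right)} + q{\left(o{\left(-2,1 \right)},1 \right)}\right) 50 = \left(-8 + \left(\left(-3\right) 1 + 15 \cdot 1\right)\right) 50 = \left(-8 + \left(-3 + 15\right)\right) 50 = \left(-8 + 12\right) 50 = 4 \cdot 50 = 200$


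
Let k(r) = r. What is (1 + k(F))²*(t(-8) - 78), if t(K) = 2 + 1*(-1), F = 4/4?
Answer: -308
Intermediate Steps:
F = 1 (F = 4*(¼) = 1)
t(K) = 1 (t(K) = 2 - 1 = 1)
(1 + k(F))²*(t(-8) - 78) = (1 + 1)²*(1 - 78) = 2²*(-77) = 4*(-77) = -308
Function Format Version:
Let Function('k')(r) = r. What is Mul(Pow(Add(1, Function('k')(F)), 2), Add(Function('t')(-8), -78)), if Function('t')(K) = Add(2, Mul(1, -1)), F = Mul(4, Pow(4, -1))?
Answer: -308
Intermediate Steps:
F = 1 (F = Mul(4, Rational(1, 4)) = 1)
Function('t')(K) = 1 (Function('t')(K) = Add(2, -1) = 1)
Mul(Pow(Add(1, Function('k')(F)), 2), Add(Function('t')(-8), -78)) = Mul(Pow(Add(1, 1), 2), Add(1, -78)) = Mul(Pow(2, 2), -77) = Mul(4, -77) = -308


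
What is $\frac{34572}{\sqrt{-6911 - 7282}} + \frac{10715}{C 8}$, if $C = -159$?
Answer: $- \frac{10715}{1272} - \frac{11524 i \sqrt{1577}}{1577} \approx -8.4237 - 290.19 i$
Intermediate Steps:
$\frac{34572}{\sqrt{-6911 - 7282}} + \frac{10715}{C 8} = \frac{34572}{\sqrt{-6911 - 7282}} + \frac{10715}{\left(-159\right) 8} = \frac{34572}{\sqrt{-14193}} + \frac{10715}{-1272} = \frac{34572}{3 i \sqrt{1577}} + 10715 \left(- \frac{1}{1272}\right) = 34572 \left(- \frac{i \sqrt{1577}}{4731}\right) - \frac{10715}{1272} = - \frac{11524 i \sqrt{1577}}{1577} - \frac{10715}{1272} = - \frac{10715}{1272} - \frac{11524 i \sqrt{1577}}{1577}$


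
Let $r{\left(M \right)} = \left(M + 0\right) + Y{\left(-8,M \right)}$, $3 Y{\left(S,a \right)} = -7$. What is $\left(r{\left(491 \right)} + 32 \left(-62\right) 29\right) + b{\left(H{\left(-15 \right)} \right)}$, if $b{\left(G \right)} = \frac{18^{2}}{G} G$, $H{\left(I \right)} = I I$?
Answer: $- \frac{170170}{3} \approx -56723.0$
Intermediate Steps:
$Y{\left(S,a \right)} = - \frac{7}{3}$ ($Y{\left(S,a \right)} = \frac{1}{3} \left(-7\right) = - \frac{7}{3}$)
$r{\left(M \right)} = - \frac{7}{3} + M$ ($r{\left(M \right)} = \left(M + 0\right) - \frac{7}{3} = M - \frac{7}{3} = - \frac{7}{3} + M$)
$H{\left(I \right)} = I^{2}$
$b{\left(G \right)} = 324$ ($b{\left(G \right)} = \frac{324}{G} G = 324$)
$\left(r{\left(491 \right)} + 32 \left(-62\right) 29\right) + b{\left(H{\left(-15 \right)} \right)} = \left(\left(- \frac{7}{3} + 491\right) + 32 \left(-62\right) 29\right) + 324 = \left(\frac{1466}{3} - 57536\right) + 324 = - \frac{171142}{3} + 324 = - \frac{170170}{3}$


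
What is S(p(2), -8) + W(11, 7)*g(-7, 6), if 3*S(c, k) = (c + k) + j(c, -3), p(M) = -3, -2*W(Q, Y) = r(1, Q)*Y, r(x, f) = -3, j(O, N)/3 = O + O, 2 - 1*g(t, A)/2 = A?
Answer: -281/3 ≈ -93.667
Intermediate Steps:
g(t, A) = 4 - 2*A
j(O, N) = 6*O (j(O, N) = 3*(O + O) = 3*(2*O) = 6*O)
W(Q, Y) = 3*Y/2 (W(Q, Y) = -(-3)*Y/2 = 3*Y/2)
S(c, k) = k/3 + 7*c/3 (S(c, k) = ((c + k) + 6*c)/3 = (k + 7*c)/3 = k/3 + 7*c/3)
S(p(2), -8) + W(11, 7)*g(-7, 6) = ((1/3)*(-8) + (7/3)*(-3)) + ((3/2)*7)*(4 - 2*6) = (-8/3 - 7) + 21*(4 - 12)/2 = -29/3 + (21/2)*(-8) = -29/3 - 84 = -281/3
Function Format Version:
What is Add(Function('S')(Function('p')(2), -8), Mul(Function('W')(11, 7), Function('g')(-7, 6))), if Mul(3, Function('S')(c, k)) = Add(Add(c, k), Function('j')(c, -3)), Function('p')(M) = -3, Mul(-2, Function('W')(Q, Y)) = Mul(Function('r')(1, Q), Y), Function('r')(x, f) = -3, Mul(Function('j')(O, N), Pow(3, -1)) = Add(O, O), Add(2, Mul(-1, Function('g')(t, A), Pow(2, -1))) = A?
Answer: Rational(-281, 3) ≈ -93.667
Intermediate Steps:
Function('g')(t, A) = Add(4, Mul(-2, A))
Function('j')(O, N) = Mul(6, O) (Function('j')(O, N) = Mul(3, Add(O, O)) = Mul(3, Mul(2, O)) = Mul(6, O))
Function('W')(Q, Y) = Mul(Rational(3, 2), Y) (Function('W')(Q, Y) = Mul(Rational(-1, 2), Mul(-3, Y)) = Mul(Rational(3, 2), Y))
Function('S')(c, k) = Add(Mul(Rational(1, 3), k), Mul(Rational(7, 3), c)) (Function('S')(c, k) = Mul(Rational(1, 3), Add(Add(c, k), Mul(6, c))) = Mul(Rational(1, 3), Add(k, Mul(7, c))) = Add(Mul(Rational(1, 3), k), Mul(Rational(7, 3), c)))
Add(Function('S')(Function('p')(2), -8), Mul(Function('W')(11, 7), Function('g')(-7, 6))) = Add(Add(Mul(Rational(1, 3), -8), Mul(Rational(7, 3), -3)), Mul(Mul(Rational(3, 2), 7), Add(4, Mul(-2, 6)))) = Add(Add(Rational(-8, 3), -7), Mul(Rational(21, 2), Add(4, -12))) = Add(Rational(-29, 3), Mul(Rational(21, 2), -8)) = Add(Rational(-29, 3), -84) = Rational(-281, 3)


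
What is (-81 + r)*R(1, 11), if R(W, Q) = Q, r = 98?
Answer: 187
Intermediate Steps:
(-81 + r)*R(1, 11) = (-81 + 98)*11 = 17*11 = 187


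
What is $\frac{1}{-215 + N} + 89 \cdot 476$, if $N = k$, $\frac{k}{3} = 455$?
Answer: $\frac{48718601}{1150} \approx 42364.0$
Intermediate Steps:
$k = 1365$ ($k = 3 \cdot 455 = 1365$)
$N = 1365$
$\frac{1}{-215 + N} + 89 \cdot 476 = \frac{1}{-215 + 1365} + 89 \cdot 476 = \frac{1}{1150} + 42364 = \frac{48718601}{1150}$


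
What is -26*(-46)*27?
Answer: 32292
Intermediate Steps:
-26*(-46)*27 = 1196*27 = 32292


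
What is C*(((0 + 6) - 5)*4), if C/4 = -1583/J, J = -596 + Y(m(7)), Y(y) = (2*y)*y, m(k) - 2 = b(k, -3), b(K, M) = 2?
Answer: 6332/141 ≈ 44.908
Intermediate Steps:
m(k) = 4 (m(k) = 2 + 2 = 4)
Y(y) = 2*y²
J = -564 (J = -596 + 2*4² = -596 + 2*16 = -596 + 32 = -564)
C = 1583/141 (C = 4*(-1583/(-564)) = 4*(-1583*(-1/564)) = 4*(1583/564) = 1583/141 ≈ 11.227)
C*(((0 + 6) - 5)*4) = 1583*(((0 + 6) - 5)*4)/141 = 1583*((6 - 5)*4)/141 = 1583*(1*4)/141 = (1583/141)*4 = 6332/141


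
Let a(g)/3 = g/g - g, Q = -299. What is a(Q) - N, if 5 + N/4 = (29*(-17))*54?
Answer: 107408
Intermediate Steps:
a(g) = 3 - 3*g (a(g) = 3*(g/g - g) = 3*(1 - g) = 3 - 3*g)
N = -106508 (N = -20 + 4*((29*(-17))*54) = -20 + 4*(-493*54) = -20 + 4*(-26622) = -20 - 106488 = -106508)
a(Q) - N = (3 - 3*(-299)) - 1*(-106508) = (3 + 897) + 106508 = 900 + 106508 = 107408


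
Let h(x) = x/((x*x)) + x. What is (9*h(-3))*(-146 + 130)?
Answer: 480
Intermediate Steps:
h(x) = x + 1/x (h(x) = x/(x²) + x = x/x² + x = 1/x + x = x + 1/x)
(9*h(-3))*(-146 + 130) = (9*(-3 + 1/(-3)))*(-146 + 130) = (9*(-3 - ⅓))*(-16) = (9*(-10/3))*(-16) = -30*(-16) = 480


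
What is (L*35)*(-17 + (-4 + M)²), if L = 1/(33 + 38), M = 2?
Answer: -455/71 ≈ -6.4084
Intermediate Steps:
L = 1/71 ≈ 0.014085
(L*35)*(-17 + (-4 + M)²) = ((1/71)*35)*(-17 + (-4 + 2)²) = 35*(-17 + (-2)²)/71 = 35*(-17 + 4)/71 = (35/71)*(-13) = -455/71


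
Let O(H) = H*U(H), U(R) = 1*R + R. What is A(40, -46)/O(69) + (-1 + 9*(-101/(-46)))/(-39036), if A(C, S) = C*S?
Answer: -1043549/5386968 ≈ -0.19372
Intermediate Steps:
U(R) = 2*R (U(R) = R + R = 2*R)
O(H) = 2*H² (O(H) = H*(2*H) = 2*H²)
A(40, -46)/O(69) + (-1 + 9*(-101/(-46)))/(-39036) = (40*(-46))/((2*69²)) + (-1 + 9*(-101/(-46)))/(-39036) = -1840/(2*4761) + (-1 + 9*(-101*(-1/46)))*(-1/39036) = -1840/9522 + (-1 + 9*(101/46))*(-1/39036) = -1840*1/9522 + (-1 + 909/46)*(-1/39036) = -40/207 + (863/46)*(-1/39036) = -40/207 - 863/1795656 = -1043549/5386968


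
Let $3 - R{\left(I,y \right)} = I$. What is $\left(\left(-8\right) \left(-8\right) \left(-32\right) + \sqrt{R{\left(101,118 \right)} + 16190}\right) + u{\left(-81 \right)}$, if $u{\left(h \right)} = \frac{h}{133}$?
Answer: $- \frac{272465}{133} + 6 \sqrt{447} \approx -1921.8$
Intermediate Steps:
$u{\left(h \right)} = \frac{h}{133}$ ($u{\left(h \right)} = h \frac{1}{133} = \frac{h}{133}$)
$R{\left(I,y \right)} = 3 - I$
$\left(\left(-8\right) \left(-8\right) \left(-32\right) + \sqrt{R{\left(101,118 \right)} + 16190}\right) + u{\left(-81 \right)} = \left(\left(-8\right) \left(-8\right) \left(-32\right) + \sqrt{\left(3 - 101\right) + 16190}\right) + \frac{1}{133} \left(-81\right) = \left(64 \left(-32\right) + \sqrt{\left(3 - 101\right) + 16190}\right) - \frac{81}{133} = \left(-2048 + \sqrt{-98 + 16190}\right) - \frac{81}{133} = \left(-2048 + \sqrt{16092}\right) - \frac{81}{133} = \left(-2048 + 6 \sqrt{447}\right) - \frac{81}{133} = - \frac{272465}{133} + 6 \sqrt{447}$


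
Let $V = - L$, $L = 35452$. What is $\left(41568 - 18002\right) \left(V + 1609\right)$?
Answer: $-797544138$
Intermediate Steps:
$V = -35452$ ($V = \left(-1\right) 35452 = -35452$)
$\left(41568 - 18002\right) \left(V + 1609\right) = \left(41568 - 18002\right) \left(-35452 + 1609\right) = 23566 \left(-33843\right) = -797544138$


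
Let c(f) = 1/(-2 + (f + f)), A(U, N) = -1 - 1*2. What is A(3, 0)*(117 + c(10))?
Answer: -2107/6 ≈ -351.17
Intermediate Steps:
A(U, N) = -3 (A(U, N) = -1 - 2 = -3)
c(f) = 1/(-2 + 2*f)
A(3, 0)*(117 + c(10)) = -3*(117 + 1/(2*(-1 + 10))) = -3*(117 + (1/2)/9) = -3*(117 + (1/2)*(1/9)) = -3*(117 + 1/18) = -3*2107/18 = -2107/6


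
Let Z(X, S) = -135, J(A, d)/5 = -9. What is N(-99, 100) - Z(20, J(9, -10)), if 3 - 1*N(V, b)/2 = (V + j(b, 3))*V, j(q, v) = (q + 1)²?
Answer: 2000337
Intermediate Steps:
J(A, d) = -45 (J(A, d) = 5*(-9) = -45)
j(q, v) = (1 + q)²
N(V, b) = 6 - 2*V*(V + (1 + b)²) (N(V, b) = 6 - 2*(V + (1 + b)²)*V = 6 - 2*V*(V + (1 + b)²))
N(-99, 100) - Z(20, J(9, -10)) = (6 - 2*(-99)² - 2*(-99)*(1 + 100)²) - 1*(-135) = (6 - 2*9801 - 2*(-99)*101²) + 135 = (6 - 19602 - 2*(-99)*10201) + 135 = (6 - 19602 + 2019798) + 135 = 2000202 + 135 = 2000337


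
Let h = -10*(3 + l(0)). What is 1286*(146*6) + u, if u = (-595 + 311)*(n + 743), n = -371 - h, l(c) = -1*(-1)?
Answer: 1009528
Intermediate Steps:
l(c) = 1
h = -40 (h = -10*(3 + 1) = -10*4 = -40)
n = -331 (n = -371 - 1*(-40) = -371 + 40 = -331)
u = -117008 (u = (-595 + 311)*(-331 + 743) = -284*412 = -117008)
1286*(146*6) + u = 1286*(146*6) - 117008 = 1286*876 - 117008 = 1126536 - 117008 = 1009528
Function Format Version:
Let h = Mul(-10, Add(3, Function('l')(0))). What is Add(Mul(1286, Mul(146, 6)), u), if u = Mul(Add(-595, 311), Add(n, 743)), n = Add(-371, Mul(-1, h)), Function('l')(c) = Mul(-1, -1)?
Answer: 1009528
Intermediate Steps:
Function('l')(c) = 1
h = -40 (h = Mul(-10, Add(3, 1)) = Mul(-10, 4) = -40)
n = -331 (n = Add(-371, Mul(-1, -40)) = Add(-371, 40) = -331)
u = -117008 (u = Mul(Add(-595, 311), Add(-331, 743)) = Mul(-284, 412) = -117008)
Add(Mul(1286, Mul(146, 6)), u) = Add(Mul(1286, Mul(146, 6)), -117008) = Add(Mul(1286, 876), -117008) = Add(1126536, -117008) = 1009528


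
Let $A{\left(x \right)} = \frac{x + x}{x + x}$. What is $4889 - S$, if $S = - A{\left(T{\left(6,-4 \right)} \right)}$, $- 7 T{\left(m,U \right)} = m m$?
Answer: $4890$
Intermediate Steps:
$T{\left(m,U \right)} = - \frac{m^{2}}{7}$ ($T{\left(m,U \right)} = - \frac{m m}{7} = - \frac{m^{2}}{7}$)
$A{\left(x \right)} = 1$ ($A{\left(x \right)} = \frac{2 x}{2 x} = 2 x \frac{1}{2 x} = 1$)
$S = -1$ ($S = \left(-1\right) 1 = -1$)
$4889 - S = 4889 - -1 = 4889 + 1 = 4890$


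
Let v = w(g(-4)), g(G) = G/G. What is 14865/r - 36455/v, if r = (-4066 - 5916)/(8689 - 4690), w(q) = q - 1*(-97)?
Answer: -7130780/1127 ≈ -6327.2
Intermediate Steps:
g(G) = 1
w(q) = 97 + q (w(q) = q + 97 = 97 + q)
v = 98 (v = 97 + 1 = 98)
r = -322/129 (r = -9982/3999 = -9982*1/3999 = -322/129 ≈ -2.4961)
14865/r - 36455/v = 14865/(-322/129) - 36455/98 = 14865*(-129/322) - 36455*1/98 = -1917585/322 - 36455/98 = -7130780/1127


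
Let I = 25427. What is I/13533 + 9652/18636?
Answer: 16791058/7005583 ≈ 2.3968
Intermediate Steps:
I/13533 + 9652/18636 = 25427/13533 + 9652/18636 = 25427*(1/13533) + 9652*(1/18636) = 25427/13533 + 2413/4659 = 16791058/7005583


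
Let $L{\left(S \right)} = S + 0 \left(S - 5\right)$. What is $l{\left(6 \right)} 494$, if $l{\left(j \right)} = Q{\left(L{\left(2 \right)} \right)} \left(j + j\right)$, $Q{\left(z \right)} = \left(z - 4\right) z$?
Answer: $-23712$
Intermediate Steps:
$L{\left(S \right)} = S$ ($L{\left(S \right)} = S + 0 \left(-5 + S\right) = S + 0 = S$)
$Q{\left(z \right)} = z \left(-4 + z\right)$ ($Q{\left(z \right)} = \left(-4 + z\right) z = z \left(-4 + z\right)$)
$l{\left(j \right)} = - 8 j$ ($l{\left(j \right)} = 2 \left(-4 + 2\right) \left(j + j\right) = 2 \left(-2\right) 2 j = - 4 \cdot 2 j = - 8 j$)
$l{\left(6 \right)} 494 = \left(-8\right) 6 \cdot 494 = \left(-48\right) 494 = -23712$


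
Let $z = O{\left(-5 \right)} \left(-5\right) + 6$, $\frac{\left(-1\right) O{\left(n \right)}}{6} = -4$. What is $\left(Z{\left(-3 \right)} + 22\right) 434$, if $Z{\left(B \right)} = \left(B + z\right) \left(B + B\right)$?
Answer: $314216$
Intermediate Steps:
$O{\left(n \right)} = 24$ ($O{\left(n \right)} = \left(-6\right) \left(-4\right) = 24$)
$z = -114$ ($z = 24 \left(-5\right) + 6 = -120 + 6 = -114$)
$Z{\left(B \right)} = 2 B \left(-114 + B\right)$ ($Z{\left(B \right)} = \left(B - 114\right) \left(B + B\right) = \left(-114 + B\right) 2 B = 2 B \left(-114 + B\right)$)
$\left(Z{\left(-3 \right)} + 22\right) 434 = \left(2 \left(-3\right) \left(-114 - 3\right) + 22\right) 434 = \left(2 \left(-3\right) \left(-117\right) + 22\right) 434 = \left(702 + 22\right) 434 = 724 \cdot 434 = 314216$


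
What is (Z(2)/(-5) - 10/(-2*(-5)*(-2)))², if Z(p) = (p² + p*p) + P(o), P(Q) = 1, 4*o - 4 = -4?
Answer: 169/100 ≈ 1.6900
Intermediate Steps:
o = 0 (o = 1 + (¼)*(-4) = 1 - 1 = 0)
Z(p) = 1 + 2*p² (Z(p) = (p² + p*p) + 1 = (p² + p²) + 1 = 2*p² + 1 = 1 + 2*p²)
(Z(2)/(-5) - 10/(-2*(-5)*(-2)))² = ((1 + 2*2²)/(-5) - 10/(-2*(-5)*(-2)))² = ((1 + 2*4)*(-⅕) - 10/(10*(-2)))² = ((1 + 8)*(-⅕) - 10/(-20))² = (9*(-⅕) - 10*(-1/20))² = (-9/5 + ½)² = (-13/10)² = 169/100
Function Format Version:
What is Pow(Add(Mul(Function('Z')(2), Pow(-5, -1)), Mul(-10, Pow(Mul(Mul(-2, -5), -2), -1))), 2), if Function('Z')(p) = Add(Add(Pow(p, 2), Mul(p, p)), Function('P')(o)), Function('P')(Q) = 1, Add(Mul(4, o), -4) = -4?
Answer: Rational(169, 100) ≈ 1.6900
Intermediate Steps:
o = 0 (o = Add(1, Mul(Rational(1, 4), -4)) = Add(1, -1) = 0)
Function('Z')(p) = Add(1, Mul(2, Pow(p, 2))) (Function('Z')(p) = Add(Add(Pow(p, 2), Mul(p, p)), 1) = Add(Add(Pow(p, 2), Pow(p, 2)), 1) = Add(Mul(2, Pow(p, 2)), 1) = Add(1, Mul(2, Pow(p, 2))))
Pow(Add(Mul(Function('Z')(2), Pow(-5, -1)), Mul(-10, Pow(Mul(Mul(-2, -5), -2), -1))), 2) = Pow(Add(Mul(Add(1, Mul(2, Pow(2, 2))), Pow(-5, -1)), Mul(-10, Pow(Mul(Mul(-2, -5), -2), -1))), 2) = Pow(Add(Mul(Add(1, Mul(2, 4)), Rational(-1, 5)), Mul(-10, Pow(Mul(10, -2), -1))), 2) = Pow(Add(Mul(Add(1, 8), Rational(-1, 5)), Mul(-10, Pow(-20, -1))), 2) = Pow(Add(Mul(9, Rational(-1, 5)), Mul(-10, Rational(-1, 20))), 2) = Pow(Add(Rational(-9, 5), Rational(1, 2)), 2) = Pow(Rational(-13, 10), 2) = Rational(169, 100)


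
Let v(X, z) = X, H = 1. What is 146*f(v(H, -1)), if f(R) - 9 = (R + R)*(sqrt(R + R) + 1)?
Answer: 1606 + 292*sqrt(2) ≈ 2019.0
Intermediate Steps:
f(R) = 9 + 2*R*(1 + sqrt(2)*sqrt(R)) (f(R) = 9 + (R + R)*(sqrt(R + R) + 1) = 9 + (2*R)*(sqrt(2*R) + 1) = 9 + (2*R)*(sqrt(2)*sqrt(R) + 1) = 9 + (2*R)*(1 + sqrt(2)*sqrt(R)) = 9 + 2*R*(1 + sqrt(2)*sqrt(R)))
146*f(v(H, -1)) = 146*(9 + 2*1 + 2*sqrt(2)*1**(3/2)) = 146*(9 + 2 + 2*sqrt(2)*1) = 146*(9 + 2 + 2*sqrt(2)) = 146*(11 + 2*sqrt(2)) = 1606 + 292*sqrt(2)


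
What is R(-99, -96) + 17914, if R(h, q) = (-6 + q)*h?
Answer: 28012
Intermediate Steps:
R(h, q) = h*(-6 + q)
R(-99, -96) + 17914 = -99*(-6 - 96) + 17914 = -99*(-102) + 17914 = 10098 + 17914 = 28012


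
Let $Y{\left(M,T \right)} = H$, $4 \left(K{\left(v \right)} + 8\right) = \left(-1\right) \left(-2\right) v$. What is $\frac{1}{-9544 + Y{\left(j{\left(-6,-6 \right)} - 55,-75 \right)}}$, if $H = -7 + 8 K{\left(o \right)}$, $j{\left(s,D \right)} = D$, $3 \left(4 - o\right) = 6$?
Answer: $- \frac{1}{9607} \approx -0.00010409$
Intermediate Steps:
$o = 2$ ($o = 4 - 2 = 2$)
$K{\left(v \right)} = -8 + \frac{v}{2}$ ($K{\left(v \right)} = -8 + \frac{\left(-1\right) \left(-2\right) v}{4} = -8 + \frac{2 v}{4} = -8 + \frac{v}{2}$)
$H = -63$ ($H = -7 + 8 \left(-8 + \frac{1}{2} \cdot 2\right) = -7 + 8 \left(-8 + 1\right) = -7 + 8 \left(-7\right) = -7 - 56 = -63$)
$Y{\left(M,T \right)} = -63$
$\frac{1}{-9544 + Y{\left(j{\left(-6,-6 \right)} - 55,-75 \right)}} = \frac{1}{-9544 - 63} = \frac{1}{-9607} = - \frac{1}{9607}$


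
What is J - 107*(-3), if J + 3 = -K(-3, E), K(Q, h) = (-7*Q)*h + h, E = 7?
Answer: 164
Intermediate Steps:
K(Q, h) = h - 7*Q*h (K(Q, h) = -7*Q*h + h = h - 7*Q*h)
J = -157 (J = -3 - 7*(1 - 7*(-3)) = -3 - 7*(1 + 21) = -3 - 7*22 = -3 - 1*154 = -3 - 154 = -157)
J - 107*(-3) = -157 - 107*(-3) = -157 + 321 = 164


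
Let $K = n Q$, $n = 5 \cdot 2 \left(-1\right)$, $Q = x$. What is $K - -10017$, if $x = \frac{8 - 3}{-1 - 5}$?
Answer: $\frac{30076}{3} \approx 10025.0$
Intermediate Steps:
$x = - \frac{5}{6}$ ($x = \frac{5}{-6} = 5 \left(- \frac{1}{6}\right) = - \frac{5}{6} \approx -0.83333$)
$Q = - \frac{5}{6} \approx -0.83333$
$n = -10$ ($n = 10 \left(-1\right) = -10$)
$K = \frac{25}{3}$ ($K = \left(-10\right) \left(- \frac{5}{6}\right) = \frac{25}{3} \approx 8.3333$)
$K - -10017 = \frac{25}{3} - -10017 = \frac{25}{3} + 10017 = \frac{30076}{3}$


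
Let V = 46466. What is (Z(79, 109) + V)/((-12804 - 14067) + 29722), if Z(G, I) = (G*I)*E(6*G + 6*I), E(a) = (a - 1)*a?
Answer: 10946831882/2851 ≈ 3.8396e+6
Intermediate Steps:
E(a) = a*(-1 + a) (E(a) = (-1 + a)*a = a*(-1 + a))
Z(G, I) = G*I*(6*G + 6*I)*(-1 + 6*G + 6*I) (Z(G, I) = (G*I)*((6*G + 6*I)*(-1 + (6*G + 6*I))) = (G*I)*((6*G + 6*I)*(-1 + 6*G + 6*I)) = G*I*(6*G + 6*I)*(-1 + 6*G + 6*I))
(Z(79, 109) + V)/((-12804 - 14067) + 29722) = (6*79*109*(79 + 109)*(-1 + 6*79 + 6*109) + 46466)/((-12804 - 14067) + 29722) = (6*79*109*188*(-1 + 474 + 654) + 46466)/(-26871 + 29722) = (6*79*109*188*1127 + 46466)/2851 = (10946785416 + 46466)*(1/2851) = 10946831882*(1/2851) = 10946831882/2851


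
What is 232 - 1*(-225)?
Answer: 457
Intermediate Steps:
232 - 1*(-225) = 232 + 225 = 457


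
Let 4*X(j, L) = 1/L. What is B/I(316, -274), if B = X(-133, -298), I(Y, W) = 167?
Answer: -1/199064 ≈ -5.0235e-6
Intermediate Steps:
X(j, L) = 1/(4*L)
B = -1/1192 (B = (¼)/(-298) = (¼)*(-1/298) = -1/1192 ≈ -0.00083893)
B/I(316, -274) = -1/1192/167 = -1/1192*1/167 = -1/199064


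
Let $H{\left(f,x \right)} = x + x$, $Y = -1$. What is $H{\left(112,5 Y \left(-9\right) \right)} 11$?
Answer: $990$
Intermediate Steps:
$H{\left(f,x \right)} = 2 x$
$H{\left(112,5 Y \left(-9\right) \right)} 11 = 2 \cdot 5 \left(-1\right) \left(-9\right) 11 = 2 \left(\left(-5\right) \left(-9\right)\right) 11 = 2 \cdot 45 \cdot 11 = 90 \cdot 11 = 990$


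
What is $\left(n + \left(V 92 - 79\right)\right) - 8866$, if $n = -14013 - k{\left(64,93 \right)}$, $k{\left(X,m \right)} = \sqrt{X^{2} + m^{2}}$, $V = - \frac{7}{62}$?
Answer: $- \frac{712020}{31} - \sqrt{12745} \approx -23081.0$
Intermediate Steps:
$V = - \frac{7}{62}$ ($V = \left(-7\right) \frac{1}{62} = - \frac{7}{62} \approx -0.1129$)
$n = -14013 - \sqrt{12745}$ ($n = -14013 - \sqrt{64^{2} + 93^{2}} = -14013 - \sqrt{4096 + 8649} = -14013 - \sqrt{12745} \approx -14126.0$)
$\left(n + \left(V 92 - 79\right)\right) - 8866 = \left(\left(-14013 - \sqrt{12745}\right) - \frac{2771}{31}\right) - 8866 = \left(- \frac{437174}{31} - \sqrt{12745}\right) - 8866 = - \frac{712020}{31} - \sqrt{12745}$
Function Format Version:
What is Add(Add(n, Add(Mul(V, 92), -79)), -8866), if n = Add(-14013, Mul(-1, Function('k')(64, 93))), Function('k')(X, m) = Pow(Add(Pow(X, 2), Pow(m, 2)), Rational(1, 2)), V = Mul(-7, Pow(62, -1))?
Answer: Add(Rational(-712020, 31), Mul(-1, Pow(12745, Rational(1, 2)))) ≈ -23081.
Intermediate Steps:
V = Rational(-7, 62) (V = Mul(-7, Rational(1, 62)) = Rational(-7, 62) ≈ -0.11290)
n = Add(-14013, Mul(-1, Pow(12745, Rational(1, 2)))) (n = Add(-14013, Mul(-1, Pow(Add(Pow(64, 2), Pow(93, 2)), Rational(1, 2)))) = Add(-14013, Mul(-1, Pow(Add(4096, 8649), Rational(1, 2)))) = Add(-14013, Mul(-1, Pow(12745, Rational(1, 2)))) ≈ -14126.)
Add(Add(n, Add(Mul(V, 92), -79)), -8866) = Add(Add(Add(-14013, Mul(-1, Pow(12745, Rational(1, 2)))), Add(Mul(Rational(-7, 62), 92), -79)), -8866) = Add(Add(Add(-14013, Mul(-1, Pow(12745, Rational(1, 2)))), Add(Rational(-322, 31), -79)), -8866) = Add(Add(Add(-14013, Mul(-1, Pow(12745, Rational(1, 2)))), Rational(-2771, 31)), -8866) = Add(Add(Rational(-437174, 31), Mul(-1, Pow(12745, Rational(1, 2)))), -8866) = Add(Rational(-712020, 31), Mul(-1, Pow(12745, Rational(1, 2))))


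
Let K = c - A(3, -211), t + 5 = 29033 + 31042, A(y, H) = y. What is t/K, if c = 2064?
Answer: 60070/2061 ≈ 29.146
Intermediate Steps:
t = 60070 (t = -5 + (29033 + 31042) = -5 + 60075 = 60070)
K = 2061 (K = 2064 - 1*3 = 2064 - 3 = 2061)
t/K = 60070/2061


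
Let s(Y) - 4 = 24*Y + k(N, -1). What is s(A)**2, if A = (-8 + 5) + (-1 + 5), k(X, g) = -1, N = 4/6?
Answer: 729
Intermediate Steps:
N = 2/3 (N = 4*(1/6) = 2/3 ≈ 0.66667)
A = 1 (A = -3 + 4 = 1)
s(Y) = 3 + 24*Y (s(Y) = 4 + (24*Y - 1) = 4 + (-1 + 24*Y) = 3 + 24*Y)
s(A)**2 = (3 + 24*1)**2 = (3 + 24)**2 = 27**2 = 729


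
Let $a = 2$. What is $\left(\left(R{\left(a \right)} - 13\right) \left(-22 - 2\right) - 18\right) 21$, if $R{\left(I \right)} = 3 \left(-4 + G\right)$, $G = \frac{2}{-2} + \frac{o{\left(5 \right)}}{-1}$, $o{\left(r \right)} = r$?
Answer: $21294$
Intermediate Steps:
$G = -6$ ($G = \frac{2}{-2} + \frac{5}{-1} = 2 \left(- \frac{1}{2}\right) + 5 \left(-1\right) = -1 - 5 = -6$)
$R{\left(I \right)} = -30$ ($R{\left(I \right)} = 3 \left(-4 - 6\right) = 3 \left(-10\right) = -30$)
$\left(\left(R{\left(a \right)} - 13\right) \left(-22 - 2\right) - 18\right) 21 = \left(\left(-30 - 13\right) \left(-22 - 2\right) - 18\right) 21 = \left(\left(-43\right) \left(-24\right) - 18\right) 21 = \left(1032 - 18\right) 21 = 1014 \cdot 21 = 21294$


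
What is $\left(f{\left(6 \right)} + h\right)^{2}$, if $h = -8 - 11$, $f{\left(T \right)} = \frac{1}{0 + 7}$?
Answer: $\frac{17424}{49} \approx 355.59$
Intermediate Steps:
$f{\left(T \right)} = \frac{1}{7}$
$h = -19$ ($h = -8 - 11 = -19$)
$\left(f{\left(6 \right)} + h\right)^{2} = \left(\frac{1}{7} - 19\right)^{2} = \left(- \frac{132}{7}\right)^{2} = \frac{17424}{49}$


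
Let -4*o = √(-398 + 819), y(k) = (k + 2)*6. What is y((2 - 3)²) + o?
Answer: 18 - √421/4 ≈ 12.870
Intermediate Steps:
y(k) = 12 + 6*k (y(k) = (2 + k)*6 = 12 + 6*k)
o = -√421/4 (o = -√(-398 + 819)/4 = -√421/4 ≈ -5.1296)
y((2 - 3)²) + o = (12 + 6*(2 - 3)²) - √421/4 = (12 + 6*(-1)²) - √421/4 = (12 + 6*1) - √421/4 = (12 + 6) - √421/4 = 18 - √421/4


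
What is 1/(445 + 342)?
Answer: 1/787 ≈ 0.0012706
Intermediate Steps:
1/(445 + 342) = 1/787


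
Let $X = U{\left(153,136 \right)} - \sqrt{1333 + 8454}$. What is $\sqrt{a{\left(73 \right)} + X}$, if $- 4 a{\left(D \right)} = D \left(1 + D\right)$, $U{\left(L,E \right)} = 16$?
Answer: $\frac{\sqrt{-5338 - 4 \sqrt{9787}}}{2} \approx 37.861 i$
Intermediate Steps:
$X = 16 - \sqrt{9787}$ ($X = 16 - \sqrt{1333 + 8454} = 16 - \sqrt{9787} \approx -82.929$)
$a{\left(D \right)} = - \frac{D \left(1 + D\right)}{4}$
$\sqrt{a{\left(73 \right)} + X} = \sqrt{\left(- \frac{1}{4}\right) 73 \left(1 + 73\right) + \left(16 - \sqrt{9787}\right)} = \sqrt{\left(- \frac{1}{4}\right) 73 \cdot 74 + \left(16 - \sqrt{9787}\right)} = \sqrt{- \frac{2701}{2} + \left(16 - \sqrt{9787}\right)} = \sqrt{- \frac{2669}{2} - \sqrt{9787}}$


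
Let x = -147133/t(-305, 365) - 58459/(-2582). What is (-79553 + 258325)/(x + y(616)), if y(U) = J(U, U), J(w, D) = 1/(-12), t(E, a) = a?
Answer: -1010880575760/2151830441 ≈ -469.78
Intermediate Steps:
J(w, D) = -1/12
y(U) = -1/12
x = -358559871/942430 (x = -147133/365 - 58459/(-2582) = -147133*1/365 - 58459*(-1/2582) = -147133/365 + 58459/2582 = -358559871/942430 ≈ -380.46)
(-79553 + 258325)/(x + y(616)) = (-79553 + 258325)/(-358559871/942430 - 1/12) = 178772/(-2151830441/5654580) = 178772*(-5654580/2151830441) = -1010880575760/2151830441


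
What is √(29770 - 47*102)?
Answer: 4*√1561 ≈ 158.04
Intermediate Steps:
√(29770 - 47*102) = √(29770 - 4794) = √24976 = 4*√1561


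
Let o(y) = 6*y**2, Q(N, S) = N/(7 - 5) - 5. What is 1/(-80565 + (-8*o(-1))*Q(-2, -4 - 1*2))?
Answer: -1/80277 ≈ -1.2457e-5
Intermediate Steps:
Q(N, S) = -5 + N/2 (Q(N, S) = N/2 - 5 = -5 + N/2)
1/(-80565 + (-8*o(-1))*Q(-2, -4 - 1*2)) = 1/(-80565 + (-48*(-1)**2)*(-5 + (1/2)*(-2))) = 1/(-80565 + (-48)*(-5 - 1)) = 1/(-80565 - 8*6*(-6)) = 1/(-80565 - 48*(-6)) = 1/(-80565 + 288) = 1/(-80277) = -1/80277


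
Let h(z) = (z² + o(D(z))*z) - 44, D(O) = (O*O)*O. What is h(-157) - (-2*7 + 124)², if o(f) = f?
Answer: 607585706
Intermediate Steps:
D(O) = O³ (D(O) = O²*O = O³)
h(z) = -44 + z² + z⁴ (h(z) = (z² + z³*z) - 44 = (z² + z⁴) - 44 = -44 + z² + z⁴)
h(-157) - (-2*7 + 124)² = (-44 + (-157)² + (-157)⁴) - (-2*7 + 124)² = (-44 + 24649 + 607573201) - (-14 + 124)² = 607597806 - 1*110² = 607597806 - 1*12100 = 607597806 - 12100 = 607585706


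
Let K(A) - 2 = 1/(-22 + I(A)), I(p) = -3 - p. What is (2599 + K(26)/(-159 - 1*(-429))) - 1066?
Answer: 21109511/13770 ≈ 1533.0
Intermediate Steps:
K(A) = 2 + 1/(-25 - A) (K(A) = 2 + 1/(-22 + (-3 - A)) = 2 + 1/(-25 - A))
(2599 + K(26)/(-159 - 1*(-429))) - 1066 = (2599 + ((49 + 2*26)/(25 + 26))/(-159 - 1*(-429))) - 1066 = (2599 + ((49 + 52)/51)/(-159 + 429)) - 1066 = (2599 + ((1/51)*101)/270) - 1066 = (2599 + (101/51)*(1/270)) - 1066 = (2599 + 101/13770) - 1066 = 35788331/13770 - 1066 = 21109511/13770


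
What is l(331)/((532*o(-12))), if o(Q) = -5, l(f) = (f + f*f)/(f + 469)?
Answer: -27473/532000 ≈ -0.051641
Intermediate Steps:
l(f) = (f + f**2)/(469 + f)
l(331)/((532*o(-12))) = (331*(1 + 331)/(469 + 331))/((532*(-5))) = (331*332/800)/(-2660) = (331*(1/800)*332)*(-1/2660) = (27473/200)*(-1/2660) = -27473/532000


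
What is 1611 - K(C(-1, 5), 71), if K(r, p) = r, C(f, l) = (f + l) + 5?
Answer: 1602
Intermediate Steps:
C(f, l) = 5 + f + l
1611 - K(C(-1, 5), 71) = 1611 - (5 - 1 + 5) = 1611 - 1*9 = 1611 - 9 = 1602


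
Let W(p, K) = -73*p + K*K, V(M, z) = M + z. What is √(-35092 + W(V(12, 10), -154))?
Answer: I*√12982 ≈ 113.94*I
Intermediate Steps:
W(p, K) = K² - 73*p (W(p, K) = -73*p + K² = K² - 73*p)
√(-35092 + W(V(12, 10), -154)) = √(-35092 + ((-154)² - 73*(12 + 10))) = √(-35092 + (23716 - 73*22)) = √(-35092 + (23716 - 1606)) = √(-35092 + 22110) = √(-12982) = I*√12982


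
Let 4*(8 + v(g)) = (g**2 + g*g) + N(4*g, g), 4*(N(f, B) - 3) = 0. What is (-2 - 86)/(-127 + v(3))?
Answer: 352/519 ≈ 0.67823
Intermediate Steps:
N(f, B) = 3 (N(f, B) = 3 + (1/4)*0 = 3 + 0 = 3)
v(g) = -29/4 + g**2/2 (v(g) = -8 + ((g**2 + g*g) + 3)/4 = -8 + ((g**2 + g**2) + 3)/4 = -8 + (2*g**2 + 3)/4 = -8 + (3 + 2*g**2)/4 = -8 + (3/4 + g**2/2) = -29/4 + g**2/2)
(-2 - 86)/(-127 + v(3)) = (-2 - 86)/(-127 + (-29/4 + (1/2)*3**2)) = -88/(-127 + (-29/4 + (1/2)*9)) = -88/(-127 + (-29/4 + 9/2)) = -88/(-127 - 11/4) = -88/(-519/4) = -88*(-4/519) = 352/519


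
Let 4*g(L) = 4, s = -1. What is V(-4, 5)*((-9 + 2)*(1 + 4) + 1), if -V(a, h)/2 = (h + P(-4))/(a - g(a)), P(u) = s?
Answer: -272/5 ≈ -54.400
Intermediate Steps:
g(L) = 1 (g(L) = (¼)*4 = 1)
P(u) = -1
V(a, h) = -2*(-1 + h)/(-1 + a) (V(a, h) = -2*(h - 1)/(a - 1*1) = -2*(-1 + h)/(a - 1) = -2*(-1 + h)/(-1 + a))
V(-4, 5)*((-9 + 2)*(1 + 4) + 1) = (2*(1 - 1*5)/(-1 - 4))*((-9 + 2)*(1 + 4) + 1) = (2*(1 - 5)/(-5))*(-7*5 + 1) = (2*(-⅕)*(-4))*(-35 + 1) = (8/5)*(-34) = -272/5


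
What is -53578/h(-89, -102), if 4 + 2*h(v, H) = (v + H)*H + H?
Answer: -3827/692 ≈ -5.5303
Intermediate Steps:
h(v, H) = -2 + H/2 + H*(H + v)/2 (h(v, H) = -2 + ((v + H)*H + H)/2 = -2 + ((H + v)*H + H)/2 = -2 + (H*(H + v) + H)/2 = -2 + (H + H*(H + v))/2 = -2 + (H/2 + H*(H + v)/2) = -2 + H/2 + H*(H + v)/2)
-53578/h(-89, -102) = -53578/(-2 + (½)*(-102) + (½)*(-102)² + (½)*(-102)*(-89)) = -53578/(-2 - 51 + (½)*10404 + 4539) = -53578/(-2 - 51 + 5202 + 4539) = -53578/9688 = -53578*1/9688 = -3827/692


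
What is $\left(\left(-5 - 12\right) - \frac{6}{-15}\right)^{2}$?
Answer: $\frac{6889}{25} \approx 275.56$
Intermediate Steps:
$\left(\left(-5 - 12\right) - \frac{6}{-15}\right)^{2} = \left(\left(-5 - 12\right) - - \frac{2}{5}\right)^{2} = \left(-17 + \frac{2}{5}\right)^{2} = \left(- \frac{83}{5}\right)^{2} = \frac{6889}{25}$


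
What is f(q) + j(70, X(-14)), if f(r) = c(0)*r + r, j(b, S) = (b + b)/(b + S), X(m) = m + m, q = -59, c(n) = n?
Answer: -167/3 ≈ -55.667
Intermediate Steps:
X(m) = 2*m
j(b, S) = 2*b/(S + b) (j(b, S) = (2*b)/(S + b) = 2*b/(S + b))
f(r) = r (f(r) = 0*r + r = 0 + r = r)
f(q) + j(70, X(-14)) = -59 + 2*70/(2*(-14) + 70) = -59 + 2*70/(-28 + 70) = -59 + 2*70/42 = -59 + 2*70*(1/42) = -59 + 10/3 = -167/3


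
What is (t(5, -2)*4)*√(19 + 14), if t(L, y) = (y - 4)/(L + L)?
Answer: -12*√33/5 ≈ -13.787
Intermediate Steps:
t(L, y) = (-4 + y)/(2*L) (t(L, y) = (-4 + y)/((2*L)) = (-4 + y)*(1/(2*L)) = (-4 + y)/(2*L))
(t(5, -2)*4)*√(19 + 14) = (((½)*(-4 - 2)/5)*4)*√(19 + 14) = (((½)*(⅕)*(-6))*4)*√33 = (-⅗*4)*√33 = -12*√33/5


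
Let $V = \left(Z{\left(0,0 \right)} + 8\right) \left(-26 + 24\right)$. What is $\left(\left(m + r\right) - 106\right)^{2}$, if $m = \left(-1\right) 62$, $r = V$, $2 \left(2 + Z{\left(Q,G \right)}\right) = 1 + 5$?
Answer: $34596$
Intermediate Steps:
$Z{\left(Q,G \right)} = 1$ ($Z{\left(Q,G \right)} = -2 + \frac{1 + 5}{2} = -2 + \frac{1}{2} \cdot 6 = -2 + 3 = 1$)
$V = -18$ ($V = \left(1 + 8\right) \left(-26 + 24\right) = 9 \left(-2\right) = -18$)
$r = -18$
$m = -62$
$\left(\left(m + r\right) - 106\right)^{2} = \left(\left(-62 - 18\right) - 106\right)^{2} = \left(-80 - 106\right)^{2} = \left(-186\right)^{2} = 34596$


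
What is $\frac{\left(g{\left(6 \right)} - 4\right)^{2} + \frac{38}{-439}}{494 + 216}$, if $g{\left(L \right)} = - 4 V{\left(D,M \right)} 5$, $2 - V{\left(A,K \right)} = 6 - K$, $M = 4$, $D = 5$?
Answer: $\frac{3493}{155845} \approx 0.022413$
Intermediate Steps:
$V{\left(A,K \right)} = -4 + K$ ($V{\left(A,K \right)} = 2 - \left(6 - K\right) = 2 + \left(-6 + K\right) = -4 + K$)
$g{\left(L \right)} = 0$ ($g{\left(L \right)} = - 4 \left(-4 + 4\right) 5 = \left(-4\right) 0 \cdot 5 = 0 \cdot 5 = 0$)
$\frac{\left(g{\left(6 \right)} - 4\right)^{2} + \frac{38}{-439}}{494 + 216} = \frac{\left(0 - 4\right)^{2} + \frac{38}{-439}}{494 + 216} = \frac{\left(-4\right)^{2} + 38 \left(- \frac{1}{439}\right)}{710} = \left(16 - \frac{38}{439}\right) \frac{1}{710} = \frac{6986}{439} \cdot \frac{1}{710} = \frac{3493}{155845}$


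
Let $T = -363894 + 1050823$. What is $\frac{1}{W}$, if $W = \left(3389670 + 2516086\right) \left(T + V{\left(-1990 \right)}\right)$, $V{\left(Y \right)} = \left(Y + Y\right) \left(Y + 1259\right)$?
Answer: $\frac{1}{21238923454604} \approx 4.7083 \cdot 10^{-14}$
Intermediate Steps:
$V{\left(Y \right)} = 2 Y \left(1259 + Y\right)$
$T = 686929$
$W = 21238923454604$ ($W = \left(3389670 + 2516086\right) \left(686929 + 2 \left(-1990\right) \left(1259 - 1990\right)\right) = 5905756 \left(686929 + 2 \left(-1990\right) \left(-731\right)\right) = 5905756 \left(686929 + 2909380\right) = 5905756 \cdot 3596309 = 21238923454604$)
$\frac{1}{W} = \frac{1}{21238923454604}$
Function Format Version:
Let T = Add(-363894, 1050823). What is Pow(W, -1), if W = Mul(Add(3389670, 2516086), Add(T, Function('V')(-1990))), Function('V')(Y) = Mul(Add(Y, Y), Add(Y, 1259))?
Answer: Rational(1, 21238923454604) ≈ 4.7083e-14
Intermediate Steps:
Function('V')(Y) = Mul(2, Y, Add(1259, Y)) (Function('V')(Y) = Mul(Mul(2, Y), Add(1259, Y)) = Mul(2, Y, Add(1259, Y)))
T = 686929
W = 21238923454604 (W = Mul(Add(3389670, 2516086), Add(686929, Mul(2, -1990, Add(1259, -1990)))) = Mul(5905756, Add(686929, Mul(2, -1990, -731))) = Mul(5905756, Add(686929, 2909380)) = Mul(5905756, 3596309) = 21238923454604)
Pow(W, -1) = Pow(21238923454604, -1) = Rational(1, 21238923454604)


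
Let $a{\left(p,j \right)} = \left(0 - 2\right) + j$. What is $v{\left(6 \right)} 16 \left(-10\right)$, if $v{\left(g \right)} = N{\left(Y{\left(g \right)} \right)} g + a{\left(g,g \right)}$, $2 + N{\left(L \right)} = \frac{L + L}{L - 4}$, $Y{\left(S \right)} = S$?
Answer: $-4480$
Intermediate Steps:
$a{\left(p,j \right)} = -2 + j$
$N{\left(L \right)} = -2 + \frac{2 L}{-4 + L}$ ($N{\left(L \right)} = -2 + \frac{L + L}{L - 4} = -2 + \frac{2 L}{-4 + L}$)
$v{\left(g \right)} = -2 + g + \frac{8 g}{-4 + g}$ ($v{\left(g \right)} = \frac{8}{-4 + g} g + \left(-2 + g\right) = \frac{8 g}{-4 + g} + \left(-2 + g\right) = -2 + g + \frac{8 g}{-4 + g}$)
$v{\left(6 \right)} 16 \left(-10\right) = \frac{8 + 6^{2} + 2 \cdot 6}{-4 + 6} \cdot 16 \left(-10\right) = \frac{8 + 36 + 12}{2} \cdot 16 \left(-10\right) = \frac{1}{2} \cdot 56 \cdot 16 \left(-10\right) = 28 \cdot 16 \left(-10\right) = 448 \left(-10\right) = -4480$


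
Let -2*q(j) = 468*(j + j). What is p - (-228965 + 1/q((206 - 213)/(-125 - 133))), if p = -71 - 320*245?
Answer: 82169767/546 ≈ 1.5049e+5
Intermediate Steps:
q(j) = -468*j (q(j) = -234*(j + j) = -234*2*j = -468*j)
p = -78471 (p = -71 - 78400 = -78471)
p - (-228965 + 1/q((206 - 213)/(-125 - 133))) = -78471 - (-228965 + 1/(-468*(206 - 213)/(-125 - 133))) = -78471 - (-228965 + 1/(-(-3276)/(-258))) = -78471 - (-228965 + 1/(-(-3276)*(-1)/258)) = -78471 - (-228965 + 1/(-468*7/258)) = -78471 - (-228965 + 1/(-546/43)) = -78471 - (-228965 - 43/546) = -78471 - 1*(-125014933/546) = -78471 + 125014933/546 = 82169767/546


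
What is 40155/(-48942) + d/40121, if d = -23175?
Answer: -915096535/654533994 ≈ -1.3981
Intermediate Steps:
40155/(-48942) + d/40121 = 40155/(-48942) - 23175/40121 = 40155*(-1/48942) - 23175*1/40121 = -13385/16314 - 23175/40121 = -915096535/654533994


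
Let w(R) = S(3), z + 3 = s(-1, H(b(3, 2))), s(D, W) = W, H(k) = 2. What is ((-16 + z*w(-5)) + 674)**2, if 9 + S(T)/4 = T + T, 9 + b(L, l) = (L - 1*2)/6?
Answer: 448900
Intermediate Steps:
b(L, l) = -28/3 + L/6 (b(L, l) = -9 + (L - 1*2)/6 = -9 + (L - 2)*(1/6) = -9 + (-2 + L)*(1/6) = -9 + (-1/3 + L/6) = -28/3 + L/6)
S(T) = -36 + 8*T (S(T) = -36 + 4*(T + T) = -36 + 4*(2*T) = -36 + 8*T)
z = -1 (z = -3 + 2 = -1)
w(R) = -12 (w(R) = -36 + 8*3 = -36 + 24 = -12)
((-16 + z*w(-5)) + 674)**2 = ((-16 - 1*(-12)) + 674)**2 = ((-16 + 12) + 674)**2 = (-4 + 674)**2 = 670**2 = 448900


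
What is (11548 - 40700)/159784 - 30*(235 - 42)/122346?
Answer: -93578749/407269443 ≈ -0.22977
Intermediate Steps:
(11548 - 40700)/159784 - 30*(235 - 42)/122346 = -29152*1/159784 - 30*193*(1/122346) = -3644/19973 - 5790*1/122346 = -3644/19973 - 965/20391 = -93578749/407269443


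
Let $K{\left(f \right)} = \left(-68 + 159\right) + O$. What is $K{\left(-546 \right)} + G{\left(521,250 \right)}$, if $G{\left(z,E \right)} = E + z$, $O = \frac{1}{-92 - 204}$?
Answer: $\frac{255151}{296} \approx 862.0$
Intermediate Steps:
$O = - \frac{1}{296}$ ($O = \frac{1}{-92 - 204} = \frac{1}{-296} = - \frac{1}{296} \approx -0.0033784$)
$K{\left(f \right)} = \frac{26935}{296}$ ($K{\left(f \right)} = \left(-68 + 159\right) - \frac{1}{296} = 91 - \frac{1}{296} = \frac{26935}{296}$)
$K{\left(-546 \right)} + G{\left(521,250 \right)} = \frac{26935}{296} + \left(250 + 521\right) = \frac{26935}{296} + 771 = \frac{255151}{296}$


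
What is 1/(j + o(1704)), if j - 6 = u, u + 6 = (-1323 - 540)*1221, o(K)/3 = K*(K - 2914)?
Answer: -1/8460243 ≈ -1.1820e-7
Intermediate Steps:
o(K) = 3*K*(-2914 + K) (o(K) = 3*(K*(K - 2914)) = 3*(K*(-2914 + K)) = 3*K*(-2914 + K))
u = -2274729 (u = -6 + (-1323 - 540)*1221 = -6 - 1863*1221 = -6 - 2274723 = -2274729)
j = -2274723 (j = 6 - 2274729 = -2274723)
1/(j + o(1704)) = 1/(-2274723 + 3*1704*(-2914 + 1704)) = 1/(-2274723 + 3*1704*(-1210)) = 1/(-2274723 - 6185520) = 1/(-8460243) = -1/8460243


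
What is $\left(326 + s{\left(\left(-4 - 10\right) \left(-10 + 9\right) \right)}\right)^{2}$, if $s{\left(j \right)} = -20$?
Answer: $93636$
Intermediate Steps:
$\left(326 + s{\left(\left(-4 - 10\right) \left(-10 + 9\right) \right)}\right)^{2} = \left(326 - 20\right)^{2} = 306^{2} = 93636$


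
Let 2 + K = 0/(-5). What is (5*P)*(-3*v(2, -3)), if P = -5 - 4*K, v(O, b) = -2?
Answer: 90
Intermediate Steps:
K = -2 (K = -2 + 0/(-5) = -2 + 0*(-⅕) = -2 + 0 = -2)
P = 3 (P = -5 - 4*(-2) = -5 + 8 = 3)
(5*P)*(-3*v(2, -3)) = (5*3)*(-3*(-2)) = 15*6 = 90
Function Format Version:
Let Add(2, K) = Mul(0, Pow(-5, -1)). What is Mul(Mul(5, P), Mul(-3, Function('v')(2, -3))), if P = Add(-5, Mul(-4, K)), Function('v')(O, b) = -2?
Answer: 90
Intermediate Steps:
K = -2 (K = Add(-2, Mul(0, Pow(-5, -1))) = Add(-2, Mul(0, Rational(-1, 5))) = Add(-2, 0) = -2)
P = 3 (P = Add(-5, Mul(-4, -2)) = Add(-5, 8) = 3)
Mul(Mul(5, P), Mul(-3, Function('v')(2, -3))) = Mul(Mul(5, 3), Mul(-3, -2)) = Mul(15, 6) = 90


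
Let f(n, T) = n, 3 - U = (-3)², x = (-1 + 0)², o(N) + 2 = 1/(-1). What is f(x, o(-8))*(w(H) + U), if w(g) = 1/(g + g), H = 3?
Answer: -35/6 ≈ -5.8333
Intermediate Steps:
o(N) = -3 (o(N) = -2 + 1/(-1) = -2 - 1 = -3)
w(g) = 1/(2*g)
x = 1 (x = (-1)² = 1)
U = -6 (U = 3 - 1*(-3)² = 3 - 1*9 = 3 - 9 = -6)
f(x, o(-8))*(w(H) + U) = 1*((½)/3 - 6) = 1*((½)*(⅓) - 6) = 1*(⅙ - 6) = 1*(-35/6) = -35/6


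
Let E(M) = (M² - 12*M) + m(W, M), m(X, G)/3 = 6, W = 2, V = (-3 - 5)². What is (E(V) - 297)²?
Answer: 9296401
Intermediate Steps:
V = 64 (V = (-8)² = 64)
m(X, G) = 18 (m(X, G) = 3*6 = 18)
E(M) = 18 + M² - 12*M (E(M) = (M² - 12*M) + 18 = 18 + M² - 12*M)
(E(V) - 297)² = ((18 + 64² - 12*64) - 297)² = ((18 + 4096 - 768) - 297)² = (3346 - 297)² = 3049² = 9296401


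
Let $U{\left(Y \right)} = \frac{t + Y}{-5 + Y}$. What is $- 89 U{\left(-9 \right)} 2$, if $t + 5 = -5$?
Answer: $- \frac{1691}{7} \approx -241.57$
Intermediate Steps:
$t = -10$ ($t = -5 - 5 = -10$)
$U{\left(Y \right)} = \frac{-10 + Y}{-5 + Y}$
$- 89 U{\left(-9 \right)} 2 = - 89 \frac{-10 - 9}{-5 - 9} \cdot 2 = - 89 \frac{1}{-14} \left(-19\right) 2 = - 89 \left(\left(- \frac{1}{14}\right) \left(-19\right)\right) 2 = \left(-89\right) \frac{19}{14} \cdot 2 = \left(- \frac{1691}{14}\right) 2 = - \frac{1691}{7}$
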